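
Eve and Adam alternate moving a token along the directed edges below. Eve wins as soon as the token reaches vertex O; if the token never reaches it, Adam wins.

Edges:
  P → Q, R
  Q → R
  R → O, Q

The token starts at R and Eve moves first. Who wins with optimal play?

Track states (vertex, player-to-move).
A0 = {(O,Eve), (O,Adam)}
A1: add {(R,Eve)}.
(R,Eve) ∈ A1 ⇒ Eve forces the target.

Eve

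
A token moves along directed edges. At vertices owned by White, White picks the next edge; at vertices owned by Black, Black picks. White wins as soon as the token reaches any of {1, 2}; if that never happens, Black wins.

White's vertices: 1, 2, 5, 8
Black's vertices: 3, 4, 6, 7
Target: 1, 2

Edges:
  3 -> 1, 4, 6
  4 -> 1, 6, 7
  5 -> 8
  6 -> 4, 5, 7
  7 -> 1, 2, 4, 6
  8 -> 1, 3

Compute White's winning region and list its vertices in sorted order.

A0 = {1, 2}
A1: add {8} — 8 (White) has 8→1.
A2: add {5} — 5 (White) has 5→8.
A3 = A2; e.g. 3 (Black) can still go to 4. Fixed point.
White's winning region = {1, 2, 5, 8}.

1, 2, 5, 8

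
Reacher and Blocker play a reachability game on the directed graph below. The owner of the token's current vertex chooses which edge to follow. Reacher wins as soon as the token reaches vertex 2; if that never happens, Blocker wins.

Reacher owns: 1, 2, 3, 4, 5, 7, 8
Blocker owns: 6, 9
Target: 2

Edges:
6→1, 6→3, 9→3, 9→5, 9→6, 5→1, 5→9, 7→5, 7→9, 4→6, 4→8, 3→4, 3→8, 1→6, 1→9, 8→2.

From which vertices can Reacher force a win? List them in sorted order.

A0 = {2}
A1: add {8} — 8 (Reacher) has 8→2.
A2: add {3, 4} — 3 (Reacher) has 3→8; 4 (Reacher) has 4→8.
A3 = A2; e.g. 1 (Reacher) has no edge into A2. Fixed point.
Reacher's winning region = {2, 3, 4, 8}.

2, 3, 4, 8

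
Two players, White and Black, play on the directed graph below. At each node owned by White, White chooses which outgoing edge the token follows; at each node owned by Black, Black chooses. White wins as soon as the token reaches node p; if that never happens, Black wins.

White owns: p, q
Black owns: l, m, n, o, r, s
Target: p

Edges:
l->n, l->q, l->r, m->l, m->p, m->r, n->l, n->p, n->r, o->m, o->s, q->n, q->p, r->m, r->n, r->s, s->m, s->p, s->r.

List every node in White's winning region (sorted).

p, q

A0 = {p}
A1: add {q} — q (White) has q→p.
A2 = A1; e.g. l (Black) can still go to n. Fixed point.
White's winning region = {p, q}.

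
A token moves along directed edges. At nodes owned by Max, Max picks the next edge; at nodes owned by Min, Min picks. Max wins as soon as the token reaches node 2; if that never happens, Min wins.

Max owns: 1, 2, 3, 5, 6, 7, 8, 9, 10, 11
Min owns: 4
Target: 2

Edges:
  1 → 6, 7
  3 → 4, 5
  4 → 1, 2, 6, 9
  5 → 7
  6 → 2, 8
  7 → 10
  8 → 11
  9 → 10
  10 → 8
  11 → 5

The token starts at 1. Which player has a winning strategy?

Max

A0 = {2}
A1: add {6} — 6 (Max) has 6→2.
A2: add {1} — 1 (Max) has 1→6.
A3 = A2; e.g. 3 (Max) has no edge into A2. Fixed point.
1 ∈ A2, so Max can force the target.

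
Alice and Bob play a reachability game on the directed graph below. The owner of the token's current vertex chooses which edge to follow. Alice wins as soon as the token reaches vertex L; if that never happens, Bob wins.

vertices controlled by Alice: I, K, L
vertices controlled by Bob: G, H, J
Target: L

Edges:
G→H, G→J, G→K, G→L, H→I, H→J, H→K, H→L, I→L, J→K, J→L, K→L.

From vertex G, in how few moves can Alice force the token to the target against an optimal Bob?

4

A0 = {L}
A1: add {I, K} — I (Alice) has I→L; K (Alice) has K→L.
A2: add {J} — J (Bob): all of {K, L} already in.
A3: add {H} — H (Bob): all of {I, J, K, L} already in.
A4: add {G} — G (Bob): all of {H, J, K, L} already in.
A4 = all vertices. Fixed point.
G enters the attractor at level 4, so Alice can force the target in 4 moves from there.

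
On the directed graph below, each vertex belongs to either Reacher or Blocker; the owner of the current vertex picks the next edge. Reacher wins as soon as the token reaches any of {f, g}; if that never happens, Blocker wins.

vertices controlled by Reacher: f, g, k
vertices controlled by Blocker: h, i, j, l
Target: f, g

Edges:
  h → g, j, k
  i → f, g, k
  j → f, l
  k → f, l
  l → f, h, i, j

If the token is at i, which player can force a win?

Reacher

A0 = {f, g}
A1: add {k} — k (Reacher) has k→f.
A2: add {i} — i (Blocker): all of {f, g, k} already in.
A3 = A2; e.g. h (Blocker) can still go to j. Fixed point.
i ∈ A2, so Reacher can force the target.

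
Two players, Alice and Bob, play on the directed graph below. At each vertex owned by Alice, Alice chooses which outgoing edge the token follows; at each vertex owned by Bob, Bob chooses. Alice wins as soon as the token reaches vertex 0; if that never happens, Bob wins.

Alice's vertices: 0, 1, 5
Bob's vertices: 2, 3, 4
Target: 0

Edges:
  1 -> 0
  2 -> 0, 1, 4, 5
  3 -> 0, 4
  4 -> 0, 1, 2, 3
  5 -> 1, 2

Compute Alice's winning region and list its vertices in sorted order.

0, 1, 5

A0 = {0}
A1: add {1} — 1 (Alice) has 1→0.
A2: add {5} — 5 (Alice) has 5→1.
A3 = A2; e.g. 2 (Bob) can still go to 4. Fixed point.
Alice's winning region = {0, 1, 5}.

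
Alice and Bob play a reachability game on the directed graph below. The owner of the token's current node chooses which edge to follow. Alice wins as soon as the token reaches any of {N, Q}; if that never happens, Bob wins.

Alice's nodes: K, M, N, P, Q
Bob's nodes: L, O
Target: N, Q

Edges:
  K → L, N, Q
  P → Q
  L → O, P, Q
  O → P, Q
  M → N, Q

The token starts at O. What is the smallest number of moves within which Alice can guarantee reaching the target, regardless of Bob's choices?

A0 = {N, Q}
A1: add {K, M, P} — K (Alice) has K→N; M (Alice) has M→N; P (Alice) has P→Q.
A2: add {O} — O (Bob): all of {P, Q} already in.
O enters the attractor at level 2, so Alice can force the target in 2 moves from there.

2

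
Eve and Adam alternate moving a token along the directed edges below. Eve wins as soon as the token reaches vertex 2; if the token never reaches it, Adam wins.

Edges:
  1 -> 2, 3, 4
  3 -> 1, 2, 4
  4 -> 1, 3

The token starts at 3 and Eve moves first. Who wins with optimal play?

Track states (vertex, player-to-move).
A0 = {(2,Eve), (2,Adam)}
A1: add {(1,Eve), (3,Eve)}.
(3,Eve) ∈ A1 ⇒ Eve forces the target.

Eve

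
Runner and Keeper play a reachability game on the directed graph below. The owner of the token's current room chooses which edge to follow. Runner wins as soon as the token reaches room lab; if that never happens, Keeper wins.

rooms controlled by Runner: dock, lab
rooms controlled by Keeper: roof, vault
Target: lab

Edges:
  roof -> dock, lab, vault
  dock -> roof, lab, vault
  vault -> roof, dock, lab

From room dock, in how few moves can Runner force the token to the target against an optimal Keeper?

1

A0 = {lab}
A1: add {dock} — dock (Runner) has dock→lab.
A2 = A1; e.g. roof (Keeper) can still go to vault. Fixed point.
dock enters the attractor at level 1, so Runner can force the target in 1 move from there.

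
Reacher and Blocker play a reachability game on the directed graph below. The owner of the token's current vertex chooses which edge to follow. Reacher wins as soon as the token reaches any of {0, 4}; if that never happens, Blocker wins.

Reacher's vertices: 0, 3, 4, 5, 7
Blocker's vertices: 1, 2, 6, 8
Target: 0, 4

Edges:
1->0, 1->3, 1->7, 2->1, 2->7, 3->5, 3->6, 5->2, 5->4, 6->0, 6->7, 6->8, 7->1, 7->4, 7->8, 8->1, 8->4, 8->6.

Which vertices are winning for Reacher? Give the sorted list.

A0 = {0, 4}
A1: add {5, 7} — 5 (Reacher) has 5→4; 7 (Reacher) has 7→4.
A2: add {3} — 3 (Reacher) has 3→5.
A3: add {1} — 1 (Blocker): all of {0, 3, 7} already in.
A4: add {2} — 2 (Blocker): all of {1, 7} already in.
A5 = A4; e.g. 6 (Blocker) can still go to 8. Fixed point.
Reacher's winning region = {0, 1, 2, 3, 4, 5, 7}.

0, 1, 2, 3, 4, 5, 7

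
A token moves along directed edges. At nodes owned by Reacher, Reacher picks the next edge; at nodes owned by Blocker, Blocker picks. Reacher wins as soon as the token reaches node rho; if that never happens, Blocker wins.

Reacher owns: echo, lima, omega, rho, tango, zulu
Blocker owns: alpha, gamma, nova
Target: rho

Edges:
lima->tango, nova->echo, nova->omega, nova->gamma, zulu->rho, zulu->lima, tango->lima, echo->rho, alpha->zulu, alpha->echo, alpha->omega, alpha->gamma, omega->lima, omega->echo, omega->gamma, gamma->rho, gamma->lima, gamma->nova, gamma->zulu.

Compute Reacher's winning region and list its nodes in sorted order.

A0 = {rho}
A1: add {echo, zulu} — zulu (Reacher) has zulu→rho; echo (Reacher) has echo→rho.
A2: add {omega} — omega (Reacher) has omega→echo.
A3 = A2; e.g. lima (Reacher) has no edge into A2. Fixed point.
Reacher's winning region = {echo, omega, rho, zulu}.

echo, omega, rho, zulu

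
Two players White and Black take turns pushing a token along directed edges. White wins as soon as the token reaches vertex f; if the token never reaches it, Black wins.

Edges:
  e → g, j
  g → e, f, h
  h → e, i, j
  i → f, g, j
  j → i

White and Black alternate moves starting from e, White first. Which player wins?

White

Track states (vertex, player-to-move).
A0 = {(f,White), (f,Black)}
A1: add {(g,White), (i,White)}.
A2: add {(j,Black)}.
A3: add {(e,White), (h,White)}.
(e,White) ∈ A3 ⇒ White forces the target.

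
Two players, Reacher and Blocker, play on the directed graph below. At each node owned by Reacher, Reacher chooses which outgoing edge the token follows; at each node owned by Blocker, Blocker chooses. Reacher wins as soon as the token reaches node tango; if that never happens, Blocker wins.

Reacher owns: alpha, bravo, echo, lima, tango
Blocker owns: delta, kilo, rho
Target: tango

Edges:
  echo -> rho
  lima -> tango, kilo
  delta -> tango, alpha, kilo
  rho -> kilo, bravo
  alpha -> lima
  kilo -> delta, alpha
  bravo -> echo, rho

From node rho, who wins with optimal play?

A0 = {tango}
A1: add {lima} — lima (Reacher) has lima→tango.
A2: add {alpha} — alpha (Reacher) has alpha→lima.
A3 = A2; e.g. echo (Reacher) has no edge into A2. Fixed point.
rho never enters the attractor, so Blocker can avoid the target forever.

Blocker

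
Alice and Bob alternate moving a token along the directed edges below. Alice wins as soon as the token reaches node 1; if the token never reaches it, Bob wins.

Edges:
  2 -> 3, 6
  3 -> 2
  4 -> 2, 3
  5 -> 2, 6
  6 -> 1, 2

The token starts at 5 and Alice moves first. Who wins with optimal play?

Track states (vertex, player-to-move).
A0 = {(1,Alice), (1,Bob)}
A1: add {(6,Alice)}.
A2 = A1; e.g. (2,Alice) stays out. (5,Alice) never enters ⇒ Bob avoids the target.

Bob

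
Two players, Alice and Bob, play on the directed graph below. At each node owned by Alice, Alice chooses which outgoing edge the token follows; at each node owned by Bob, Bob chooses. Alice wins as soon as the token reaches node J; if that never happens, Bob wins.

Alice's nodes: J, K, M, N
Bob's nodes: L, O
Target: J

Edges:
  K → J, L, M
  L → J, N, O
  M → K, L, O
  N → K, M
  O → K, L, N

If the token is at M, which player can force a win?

A0 = {J}
A1: add {K} — K (Alice) has K→J.
A2: add {M, N} — M (Alice) has M→K; N (Alice) has N→K.
A3 = A2; e.g. L (Bob) can still go to O. Fixed point.
M ∈ A2, so Alice can force the target.

Alice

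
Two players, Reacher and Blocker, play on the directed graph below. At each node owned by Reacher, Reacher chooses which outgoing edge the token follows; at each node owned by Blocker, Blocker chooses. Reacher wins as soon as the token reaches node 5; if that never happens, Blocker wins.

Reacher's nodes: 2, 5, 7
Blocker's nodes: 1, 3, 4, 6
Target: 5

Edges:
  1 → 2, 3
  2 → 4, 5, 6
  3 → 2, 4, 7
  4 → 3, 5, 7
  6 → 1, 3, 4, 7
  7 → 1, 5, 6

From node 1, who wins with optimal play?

Blocker

A0 = {5}
A1: add {2, 7} — 2 (Reacher) has 2→5; 7 (Reacher) has 7→5.
A2 = A1; e.g. 1 (Blocker) can still go to 3. Fixed point.
1 never enters the attractor, so Blocker can avoid the target forever.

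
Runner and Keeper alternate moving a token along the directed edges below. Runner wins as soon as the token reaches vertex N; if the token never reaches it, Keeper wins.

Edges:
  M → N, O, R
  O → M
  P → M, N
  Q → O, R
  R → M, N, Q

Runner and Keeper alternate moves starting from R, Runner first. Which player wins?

Track states (vertex, player-to-move).
A0 = {(N,Runner), (N,Keeper)}
A1: add {(M,Runner), (P,Runner), (R,Runner)}.
(R,Runner) ∈ A1 ⇒ Runner forces the target.

Runner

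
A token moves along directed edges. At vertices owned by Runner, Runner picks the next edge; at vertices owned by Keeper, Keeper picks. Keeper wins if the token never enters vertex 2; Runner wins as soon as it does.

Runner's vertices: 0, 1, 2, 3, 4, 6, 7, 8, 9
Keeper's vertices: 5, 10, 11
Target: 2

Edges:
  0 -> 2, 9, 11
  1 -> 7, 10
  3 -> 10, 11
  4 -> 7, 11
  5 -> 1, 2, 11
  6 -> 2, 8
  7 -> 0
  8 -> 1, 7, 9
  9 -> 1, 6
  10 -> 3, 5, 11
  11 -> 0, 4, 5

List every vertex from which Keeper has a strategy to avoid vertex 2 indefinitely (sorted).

A0 = {2}
A1: add {0, 6} — 0 (Runner) has 0→2; 6 (Runner) has 6→2.
A2: add {7, 9} — 7 (Runner) has 7→0; 9 (Runner) has 9→6.
A3: add {1, 4, 8} — 1 (Runner) has 1→7; 4 (Runner) has 4→7; 8 (Runner) has 8→7.
A4 = A3; e.g. 3 (Runner) has no edge into A3. Fixed point.
Runner's attractor = {0, 1, 2, 4, 6, 7, 8, 9}; Keeper avoids the target exactly from the complement.

3, 5, 10, 11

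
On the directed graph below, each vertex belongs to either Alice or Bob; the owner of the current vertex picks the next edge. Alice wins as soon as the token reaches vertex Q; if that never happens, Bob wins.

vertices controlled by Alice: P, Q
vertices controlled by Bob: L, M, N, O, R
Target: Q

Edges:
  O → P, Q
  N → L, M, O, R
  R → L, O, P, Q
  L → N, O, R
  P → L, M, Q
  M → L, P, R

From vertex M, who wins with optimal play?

Bob

A0 = {Q}
A1: add {P} — P (Alice) has P→Q.
A2: add {O} — O (Bob): all of {P, Q} already in.
A3 = A2; e.g. L (Bob) can still go to N. Fixed point.
M never enters the attractor, so Bob can avoid the target forever.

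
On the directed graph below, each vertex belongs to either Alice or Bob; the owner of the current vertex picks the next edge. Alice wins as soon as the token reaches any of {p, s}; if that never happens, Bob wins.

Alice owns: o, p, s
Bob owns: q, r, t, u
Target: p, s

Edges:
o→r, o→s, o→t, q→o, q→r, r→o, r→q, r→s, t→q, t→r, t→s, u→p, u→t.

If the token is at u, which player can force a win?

Bob

A0 = {p, s}
A1: add {o} — o (Alice) has o→s.
A2 = A1; e.g. q (Bob) can still go to r. Fixed point.
u never enters the attractor, so Bob can avoid the target forever.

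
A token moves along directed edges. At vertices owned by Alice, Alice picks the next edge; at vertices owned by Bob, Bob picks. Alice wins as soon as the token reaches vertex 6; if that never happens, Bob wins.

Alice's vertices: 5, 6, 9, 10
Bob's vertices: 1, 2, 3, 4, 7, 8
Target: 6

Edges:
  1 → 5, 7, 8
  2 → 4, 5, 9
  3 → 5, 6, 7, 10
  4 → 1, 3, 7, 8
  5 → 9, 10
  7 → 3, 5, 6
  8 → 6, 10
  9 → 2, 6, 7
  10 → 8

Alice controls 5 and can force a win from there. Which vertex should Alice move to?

9

A0 = {6}
A1: add {9} — 9 (Alice) has 9→6.
A2: add {5} — 5 (Alice) has 5→9.
A3 = A2; e.g. 1 (Bob) can still go to 7. Fixed point.
From 5, successor 9 is in the attractor (rank 1); the other successor 10 is not.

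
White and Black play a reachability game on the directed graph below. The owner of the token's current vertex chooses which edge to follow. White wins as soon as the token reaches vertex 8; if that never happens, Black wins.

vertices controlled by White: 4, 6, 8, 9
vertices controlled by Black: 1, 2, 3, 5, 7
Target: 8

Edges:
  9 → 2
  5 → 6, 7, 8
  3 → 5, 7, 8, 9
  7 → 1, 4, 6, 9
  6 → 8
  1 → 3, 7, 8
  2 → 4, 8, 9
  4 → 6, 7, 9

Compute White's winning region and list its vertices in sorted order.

A0 = {8}
A1: add {6} — 6 (White) has 6→8.
A2: add {4} — 4 (White) has 4→6.
A3 = A2; e.g. 1 (Black) can still go to 3. Fixed point.
White's winning region = {4, 6, 8}.

4, 6, 8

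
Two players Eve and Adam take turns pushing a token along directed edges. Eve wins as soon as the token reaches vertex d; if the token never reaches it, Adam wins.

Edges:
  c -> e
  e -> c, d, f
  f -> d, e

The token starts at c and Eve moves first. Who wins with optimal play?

Adam

Track states (vertex, player-to-move).
A0 = {(d,Eve), (d,Adam)}
A1: add {(e,Eve), (f,Eve)}.
A2: add {(c,Adam), (f,Adam)}.
A3 = A2; e.g. (c,Eve) stays out. (c,Eve) never enters ⇒ Adam avoids the target.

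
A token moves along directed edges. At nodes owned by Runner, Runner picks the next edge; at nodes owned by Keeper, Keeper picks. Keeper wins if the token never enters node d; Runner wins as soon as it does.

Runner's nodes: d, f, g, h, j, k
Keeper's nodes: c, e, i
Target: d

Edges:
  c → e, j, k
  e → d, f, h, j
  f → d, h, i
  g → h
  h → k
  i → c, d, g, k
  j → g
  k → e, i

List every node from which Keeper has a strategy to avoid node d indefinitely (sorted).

A0 = {d}
A1: add {f} — f (Runner) has f→d.
A2 = A1; e.g. c (Keeper) can still go to e. Fixed point.
Runner's attractor = {d, f}; Keeper avoids the target exactly from the complement.

c, e, g, h, i, j, k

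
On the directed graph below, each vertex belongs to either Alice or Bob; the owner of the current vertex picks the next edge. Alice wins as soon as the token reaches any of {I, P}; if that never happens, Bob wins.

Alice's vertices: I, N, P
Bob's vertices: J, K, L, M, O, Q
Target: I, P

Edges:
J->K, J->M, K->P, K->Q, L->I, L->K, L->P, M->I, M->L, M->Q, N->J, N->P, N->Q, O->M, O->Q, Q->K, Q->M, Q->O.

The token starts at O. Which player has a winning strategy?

Bob

A0 = {I, P}
A1: add {N} — N (Alice) has N→P.
A2 = A1; e.g. J (Bob) can still go to K. Fixed point.
O never enters the attractor, so Bob can avoid the target forever.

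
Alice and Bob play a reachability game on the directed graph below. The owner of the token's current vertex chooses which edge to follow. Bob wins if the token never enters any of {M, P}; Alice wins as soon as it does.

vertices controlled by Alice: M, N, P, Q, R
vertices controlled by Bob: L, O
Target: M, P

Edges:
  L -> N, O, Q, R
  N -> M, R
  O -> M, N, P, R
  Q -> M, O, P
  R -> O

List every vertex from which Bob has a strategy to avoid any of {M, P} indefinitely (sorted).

L, O, R

A0 = {M, P}
A1: add {N, Q} — N (Alice) has N→M; Q (Alice) has Q→M.
A2 = A1; e.g. L (Bob) can still go to O. Fixed point.
Alice's attractor = {M, N, P, Q}; Bob avoids the target exactly from the complement.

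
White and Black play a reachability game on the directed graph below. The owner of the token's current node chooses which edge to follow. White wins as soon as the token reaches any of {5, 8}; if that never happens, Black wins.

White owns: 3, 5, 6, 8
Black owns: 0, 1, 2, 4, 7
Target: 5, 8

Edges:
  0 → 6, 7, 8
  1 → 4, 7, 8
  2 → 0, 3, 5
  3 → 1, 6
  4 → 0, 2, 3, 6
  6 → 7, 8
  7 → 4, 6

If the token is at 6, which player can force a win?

A0 = {5, 8}
A1: add {6} — 6 (White) has 6→8.
6 ∈ A1, so White can force the target.

White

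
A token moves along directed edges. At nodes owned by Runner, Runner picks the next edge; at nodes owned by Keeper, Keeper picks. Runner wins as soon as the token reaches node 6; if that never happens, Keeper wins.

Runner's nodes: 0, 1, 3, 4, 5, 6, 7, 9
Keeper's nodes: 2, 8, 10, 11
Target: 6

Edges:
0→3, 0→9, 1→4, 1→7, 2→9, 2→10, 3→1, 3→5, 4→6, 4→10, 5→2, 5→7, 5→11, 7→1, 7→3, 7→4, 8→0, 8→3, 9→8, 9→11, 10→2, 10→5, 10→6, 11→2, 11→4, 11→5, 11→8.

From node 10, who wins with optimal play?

Keeper

A0 = {6}
A1: add {4} — 4 (Runner) has 4→6.
A2: add {1, 7} — 1 (Runner) has 1→4; 7 (Runner) has 7→4.
A3: add {3, 5} — 3 (Runner) has 3→1; 5 (Runner) has 5→7.
A4: add {0} — 0 (Runner) has 0→3.
A5: add {8} — 8 (Keeper): all of {0, 3} already in.
A6: add {9} — 9 (Runner) has 9→8.
A7 = A6; e.g. 2 (Keeper) can still go to 10. Fixed point.
10 never enters the attractor, so Keeper can avoid the target forever.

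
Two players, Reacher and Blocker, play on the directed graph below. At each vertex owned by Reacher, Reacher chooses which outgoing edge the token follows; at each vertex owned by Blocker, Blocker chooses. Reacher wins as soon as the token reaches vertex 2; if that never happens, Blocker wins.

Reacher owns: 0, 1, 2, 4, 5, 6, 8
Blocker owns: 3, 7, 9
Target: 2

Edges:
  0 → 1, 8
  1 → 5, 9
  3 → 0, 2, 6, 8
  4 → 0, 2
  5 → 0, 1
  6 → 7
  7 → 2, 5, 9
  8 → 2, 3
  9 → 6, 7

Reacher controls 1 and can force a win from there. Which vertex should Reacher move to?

A0 = {2}
A1: add {4, 8} — 4 (Reacher) has 4→2; 8 (Reacher) has 8→2.
A2: add {0} — 0 (Reacher) has 0→8.
A3: add {5} — 5 (Reacher) has 5→0.
A4: add {1} — 1 (Reacher) has 1→5.
A5 = A4; e.g. 3 (Blocker) can still go to 6. Fixed point.
From 1, successor 5 is in the attractor (rank 3); the other successor 9 is not.

5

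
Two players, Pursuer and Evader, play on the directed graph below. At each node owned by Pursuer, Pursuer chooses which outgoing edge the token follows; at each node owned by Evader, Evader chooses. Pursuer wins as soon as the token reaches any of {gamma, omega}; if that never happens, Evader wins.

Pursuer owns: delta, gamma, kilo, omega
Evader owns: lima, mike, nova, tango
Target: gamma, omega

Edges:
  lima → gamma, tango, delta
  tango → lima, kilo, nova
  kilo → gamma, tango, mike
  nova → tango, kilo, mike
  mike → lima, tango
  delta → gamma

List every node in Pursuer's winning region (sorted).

delta, gamma, kilo, omega

A0 = {gamma, omega}
A1: add {delta, kilo} — kilo (Pursuer) has kilo→gamma; delta (Pursuer) has delta→gamma.
A2 = A1; e.g. lima (Evader) can still go to tango. Fixed point.
Pursuer's winning region = {delta, gamma, kilo, omega}.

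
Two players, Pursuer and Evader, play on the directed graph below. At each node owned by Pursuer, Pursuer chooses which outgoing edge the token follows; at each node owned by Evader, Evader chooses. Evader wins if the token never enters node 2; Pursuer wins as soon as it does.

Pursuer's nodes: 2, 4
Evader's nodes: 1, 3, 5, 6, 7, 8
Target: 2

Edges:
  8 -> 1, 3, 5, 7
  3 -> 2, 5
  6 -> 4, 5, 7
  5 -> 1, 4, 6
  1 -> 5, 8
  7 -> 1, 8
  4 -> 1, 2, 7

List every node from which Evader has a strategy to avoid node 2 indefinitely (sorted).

1, 3, 5, 6, 7, 8

A0 = {2}
A1: add {4} — 4 (Pursuer) has 4→2.
A2 = A1; e.g. 1 (Evader) can still go to 5. Fixed point.
Pursuer's attractor = {2, 4}; Evader avoids the target exactly from the complement.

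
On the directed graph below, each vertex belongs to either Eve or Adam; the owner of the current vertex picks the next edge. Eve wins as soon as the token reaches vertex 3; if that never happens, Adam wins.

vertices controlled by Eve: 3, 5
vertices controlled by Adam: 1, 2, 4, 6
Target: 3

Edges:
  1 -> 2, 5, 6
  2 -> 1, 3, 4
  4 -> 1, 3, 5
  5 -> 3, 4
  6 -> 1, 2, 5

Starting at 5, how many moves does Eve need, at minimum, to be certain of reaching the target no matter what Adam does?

1

A0 = {3}
A1: add {5} — 5 (Eve) has 5→3.
A2 = A1; e.g. 1 (Adam) can still go to 2. Fixed point.
5 enters the attractor at level 1, so Eve can force the target in 1 move from there.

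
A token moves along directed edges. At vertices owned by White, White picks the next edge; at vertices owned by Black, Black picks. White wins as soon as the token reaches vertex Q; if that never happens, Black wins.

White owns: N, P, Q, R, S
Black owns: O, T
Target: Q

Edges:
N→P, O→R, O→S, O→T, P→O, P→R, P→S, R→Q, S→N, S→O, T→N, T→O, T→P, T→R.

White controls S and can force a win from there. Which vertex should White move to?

A0 = {Q}
A1: add {R} — R (White) has R→Q.
A2: add {P} — P (White) has P→R.
A3: add {N} — N (White) has N→P.
A4: add {S} — S (White) has S→N.
A5 = A4; e.g. O (Black) can still go to T. Fixed point.
From S, successor N is in the attractor (rank 3); the other successor O is not.

N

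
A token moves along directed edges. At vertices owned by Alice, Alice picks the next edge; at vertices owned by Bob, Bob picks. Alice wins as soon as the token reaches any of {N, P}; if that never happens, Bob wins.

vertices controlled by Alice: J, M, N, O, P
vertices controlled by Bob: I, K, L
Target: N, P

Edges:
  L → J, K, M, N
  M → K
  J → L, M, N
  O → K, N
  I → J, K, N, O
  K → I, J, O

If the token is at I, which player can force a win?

Bob

A0 = {N, P}
A1: add {J, O} — J (Alice) has J→N; O (Alice) has O→N.
A2 = A1; e.g. I (Bob) can still go to K. Fixed point.
I never enters the attractor, so Bob can avoid the target forever.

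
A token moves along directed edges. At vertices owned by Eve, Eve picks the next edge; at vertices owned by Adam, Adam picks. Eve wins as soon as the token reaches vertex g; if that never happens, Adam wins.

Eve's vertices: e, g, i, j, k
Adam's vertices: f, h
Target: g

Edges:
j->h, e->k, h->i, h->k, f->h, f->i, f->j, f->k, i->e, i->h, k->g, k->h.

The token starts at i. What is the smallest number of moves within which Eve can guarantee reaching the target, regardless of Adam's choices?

A0 = {g}
A1: add {k} — k (Eve) has k→g.
A2: add {e} — e (Eve) has e→k.
A3: add {i} — i (Eve) has i→e.
i enters the attractor at level 3, so Eve can force the target in 3 moves from there.

3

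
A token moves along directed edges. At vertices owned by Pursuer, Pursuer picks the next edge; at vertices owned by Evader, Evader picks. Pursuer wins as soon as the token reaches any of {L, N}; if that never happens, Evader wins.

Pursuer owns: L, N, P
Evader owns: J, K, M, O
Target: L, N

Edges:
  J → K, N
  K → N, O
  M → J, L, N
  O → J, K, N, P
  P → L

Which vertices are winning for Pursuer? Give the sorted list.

A0 = {L, N}
A1: add {P} — P (Pursuer) has P→L.
A2 = A1; e.g. J (Evader) can still go to K. Fixed point.
Pursuer's winning region = {L, N, P}.

L, N, P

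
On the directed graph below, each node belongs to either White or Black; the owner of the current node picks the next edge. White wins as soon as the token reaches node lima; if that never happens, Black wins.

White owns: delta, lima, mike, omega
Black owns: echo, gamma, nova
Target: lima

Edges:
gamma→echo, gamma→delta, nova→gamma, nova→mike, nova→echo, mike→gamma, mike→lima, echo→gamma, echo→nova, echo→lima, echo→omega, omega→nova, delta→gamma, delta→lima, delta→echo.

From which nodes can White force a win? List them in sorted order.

A0 = {lima}
A1: add {delta, mike} — mike (White) has mike→lima; delta (White) has delta→lima.
A2 = A1; e.g. gamma (Black) can still go to echo. Fixed point.
White's winning region = {delta, lima, mike}.

delta, lima, mike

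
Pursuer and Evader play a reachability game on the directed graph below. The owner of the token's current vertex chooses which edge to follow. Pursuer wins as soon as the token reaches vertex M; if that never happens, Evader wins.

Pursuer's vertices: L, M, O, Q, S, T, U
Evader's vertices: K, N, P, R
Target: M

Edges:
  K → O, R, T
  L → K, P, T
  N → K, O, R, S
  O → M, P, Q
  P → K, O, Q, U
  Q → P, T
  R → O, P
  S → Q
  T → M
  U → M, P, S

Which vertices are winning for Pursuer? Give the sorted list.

A0 = {M}
A1: add {O, T, U} — O (Pursuer) has O→M; T (Pursuer) has T→M; U (Pursuer) has U→M.
A2: add {L, Q} — L (Pursuer) has L→T; Q (Pursuer) has Q→T.
A3: add {S} — S (Pursuer) has S→Q.
A4 = A3; e.g. K (Evader) can still go to R. Fixed point.
Pursuer's winning region = {L, M, O, Q, S, T, U}.

L, M, O, Q, S, T, U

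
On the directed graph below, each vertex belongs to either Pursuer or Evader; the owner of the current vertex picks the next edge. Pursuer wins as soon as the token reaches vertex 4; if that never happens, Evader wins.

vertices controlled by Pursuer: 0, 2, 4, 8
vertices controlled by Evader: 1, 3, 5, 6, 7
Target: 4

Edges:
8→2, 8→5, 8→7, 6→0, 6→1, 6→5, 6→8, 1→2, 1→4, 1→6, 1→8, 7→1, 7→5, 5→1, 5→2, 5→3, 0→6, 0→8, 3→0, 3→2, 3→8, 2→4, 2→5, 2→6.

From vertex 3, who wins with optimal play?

Pursuer

A0 = {4}
A1: add {2} — 2 (Pursuer) has 2→4.
A2: add {8} — 8 (Pursuer) has 8→2.
A3: add {0} — 0 (Pursuer) has 0→8.
A4: add {3} — 3 (Evader): all of {0, 2, 8} already in.
A5 = A4; e.g. 1 (Evader) can still go to 6. Fixed point.
3 ∈ A4, so Pursuer can force the target.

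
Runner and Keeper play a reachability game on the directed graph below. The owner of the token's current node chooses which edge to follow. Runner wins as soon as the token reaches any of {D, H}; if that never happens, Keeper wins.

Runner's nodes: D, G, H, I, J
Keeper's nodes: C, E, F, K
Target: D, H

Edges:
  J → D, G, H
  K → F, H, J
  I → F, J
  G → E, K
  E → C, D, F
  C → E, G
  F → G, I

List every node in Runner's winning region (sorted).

D, H, I, J

A0 = {D, H}
A1: add {J} — J (Runner) has J→D.
A2: add {I} — I (Runner) has I→J.
A3 = A2; e.g. C (Keeper) can still go to E. Fixed point.
Runner's winning region = {D, H, I, J}.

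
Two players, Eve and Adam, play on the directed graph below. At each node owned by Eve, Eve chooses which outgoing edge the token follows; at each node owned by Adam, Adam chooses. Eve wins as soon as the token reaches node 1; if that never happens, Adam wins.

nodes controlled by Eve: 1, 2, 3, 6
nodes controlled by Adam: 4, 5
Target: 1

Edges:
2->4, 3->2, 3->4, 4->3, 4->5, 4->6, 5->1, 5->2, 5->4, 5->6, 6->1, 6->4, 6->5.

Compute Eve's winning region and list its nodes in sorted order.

1, 6

A0 = {1}
A1: add {6} — 6 (Eve) has 6→1.
A2 = A1; e.g. 2 (Eve) has no edge into A1. Fixed point.
Eve's winning region = {1, 6}.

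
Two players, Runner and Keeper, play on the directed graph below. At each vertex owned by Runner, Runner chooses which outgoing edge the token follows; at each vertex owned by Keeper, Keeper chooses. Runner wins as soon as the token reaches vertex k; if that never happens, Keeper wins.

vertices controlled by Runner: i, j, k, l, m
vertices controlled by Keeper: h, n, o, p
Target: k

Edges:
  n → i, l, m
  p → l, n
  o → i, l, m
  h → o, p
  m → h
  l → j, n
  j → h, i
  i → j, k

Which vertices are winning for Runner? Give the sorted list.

A0 = {k}
A1: add {i} — i (Runner) has i→k.
A2: add {j} — j (Runner) has j→i.
A3: add {l} — l (Runner) has l→j.
A4 = A3; e.g. h (Keeper) can still go to o. Fixed point.
Runner's winning region = {i, j, k, l}.

i, j, k, l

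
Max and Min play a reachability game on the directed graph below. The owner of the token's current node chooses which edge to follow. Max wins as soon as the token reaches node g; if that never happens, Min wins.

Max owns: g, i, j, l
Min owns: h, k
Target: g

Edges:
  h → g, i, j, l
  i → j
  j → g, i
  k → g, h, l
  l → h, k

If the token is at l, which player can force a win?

A0 = {g}
A1: add {j} — j (Max) has j→g.
A2: add {i} — i (Max) has i→j.
A3 = A2; e.g. h (Min) can still go to l. Fixed point.
l never enters the attractor, so Min can avoid the target forever.

Min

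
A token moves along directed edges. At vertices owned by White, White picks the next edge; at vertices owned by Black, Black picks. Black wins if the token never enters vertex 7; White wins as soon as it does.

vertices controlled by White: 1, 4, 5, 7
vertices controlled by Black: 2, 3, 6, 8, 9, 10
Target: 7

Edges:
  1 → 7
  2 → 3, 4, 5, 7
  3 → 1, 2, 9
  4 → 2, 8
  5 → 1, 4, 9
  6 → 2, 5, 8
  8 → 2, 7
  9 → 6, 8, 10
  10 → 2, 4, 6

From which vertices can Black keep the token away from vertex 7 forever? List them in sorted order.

A0 = {7}
A1: add {1} — 1 (White) has 1→7.
A2: add {5} — 5 (White) has 5→1.
A3 = A2; e.g. 2 (Black) can still go to 3. Fixed point.
White's attractor = {1, 5, 7}; Black avoids the target exactly from the complement.

2, 3, 4, 6, 8, 9, 10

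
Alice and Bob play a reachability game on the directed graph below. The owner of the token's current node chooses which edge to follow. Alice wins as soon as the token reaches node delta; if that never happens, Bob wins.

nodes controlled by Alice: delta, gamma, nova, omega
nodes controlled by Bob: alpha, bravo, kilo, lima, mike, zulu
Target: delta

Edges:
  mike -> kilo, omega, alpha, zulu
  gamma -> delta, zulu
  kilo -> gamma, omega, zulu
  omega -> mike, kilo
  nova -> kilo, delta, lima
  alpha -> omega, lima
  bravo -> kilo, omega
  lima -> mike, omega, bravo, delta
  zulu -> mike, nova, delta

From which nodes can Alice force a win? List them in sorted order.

delta, gamma, nova

A0 = {delta}
A1: add {gamma, nova} — gamma (Alice) has gamma→delta; nova (Alice) has nova→delta.
A2 = A1; e.g. mike (Bob) can still go to kilo. Fixed point.
Alice's winning region = {delta, gamma, nova}.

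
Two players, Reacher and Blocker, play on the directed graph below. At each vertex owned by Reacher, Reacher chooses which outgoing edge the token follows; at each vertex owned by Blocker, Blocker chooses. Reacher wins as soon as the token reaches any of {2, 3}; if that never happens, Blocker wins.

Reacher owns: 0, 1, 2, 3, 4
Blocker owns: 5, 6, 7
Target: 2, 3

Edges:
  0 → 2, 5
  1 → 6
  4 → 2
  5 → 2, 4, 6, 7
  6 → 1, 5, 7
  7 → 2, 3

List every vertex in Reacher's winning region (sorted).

0, 2, 3, 4, 7

A0 = {2, 3}
A1: add {0, 4, 7} — 0 (Reacher) has 0→2; 4 (Reacher) has 4→2; 7 (Blocker): all of {2, 3} already in.
A2 = A1; e.g. 1 (Reacher) has no edge into A1. Fixed point.
Reacher's winning region = {0, 2, 3, 4, 7}.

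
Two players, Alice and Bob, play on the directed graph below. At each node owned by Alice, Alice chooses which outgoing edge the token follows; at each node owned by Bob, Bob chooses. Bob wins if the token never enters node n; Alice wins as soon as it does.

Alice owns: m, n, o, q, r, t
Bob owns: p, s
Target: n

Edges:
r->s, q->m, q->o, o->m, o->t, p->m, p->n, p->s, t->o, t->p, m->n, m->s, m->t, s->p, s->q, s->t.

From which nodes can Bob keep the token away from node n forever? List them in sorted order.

A0 = {n}
A1: add {m} — m (Alice) has m→n.
A2: add {o, q} — o (Alice) has o→m; q (Alice) has q→m.
A3: add {t} — t (Alice) has t→o.
A4 = A3; e.g. p (Bob) can still go to s. Fixed point.
Alice's attractor = {m, n, o, q, t}; Bob avoids the target exactly from the complement.

p, r, s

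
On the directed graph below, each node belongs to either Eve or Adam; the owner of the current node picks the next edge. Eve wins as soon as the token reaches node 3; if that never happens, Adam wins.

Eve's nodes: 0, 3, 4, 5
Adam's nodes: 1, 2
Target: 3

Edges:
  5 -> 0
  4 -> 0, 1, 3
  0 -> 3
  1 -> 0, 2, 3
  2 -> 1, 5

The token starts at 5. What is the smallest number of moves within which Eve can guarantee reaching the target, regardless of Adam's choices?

2

A0 = {3}
A1: add {0, 4} — 0 (Eve) has 0→3; 4 (Eve) has 4→3.
A2: add {5} — 5 (Eve) has 5→0.
A3 = A2; e.g. 1 (Adam) can still go to 2. Fixed point.
5 enters the attractor at level 2, so Eve can force the target in 2 moves from there.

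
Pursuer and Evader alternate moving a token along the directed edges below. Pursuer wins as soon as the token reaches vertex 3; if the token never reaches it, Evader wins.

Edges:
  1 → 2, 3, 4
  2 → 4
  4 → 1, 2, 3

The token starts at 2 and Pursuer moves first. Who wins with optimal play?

Evader

Track states (vertex, player-to-move).
A0 = {(3,Pursuer), (3,Evader)}
A1: add {(1,Pursuer), (4,Pursuer)}.
A2: add {(2,Evader)}.
A3 = A2; e.g. (1,Evader) stays out. (2,Pursuer) never enters ⇒ Evader avoids the target.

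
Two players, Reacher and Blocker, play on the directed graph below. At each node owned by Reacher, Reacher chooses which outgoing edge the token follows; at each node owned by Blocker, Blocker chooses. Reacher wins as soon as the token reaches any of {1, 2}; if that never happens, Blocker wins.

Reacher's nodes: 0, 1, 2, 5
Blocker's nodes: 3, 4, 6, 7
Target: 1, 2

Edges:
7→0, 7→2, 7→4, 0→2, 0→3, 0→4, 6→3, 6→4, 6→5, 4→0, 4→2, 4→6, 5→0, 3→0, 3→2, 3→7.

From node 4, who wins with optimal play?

A0 = {1, 2}
A1: add {0} — 0 (Reacher) has 0→2.
A2: add {5} — 5 (Reacher) has 5→0.
A3 = A2; e.g. 3 (Blocker) can still go to 7. Fixed point.
4 never enters the attractor, so Blocker can avoid the target forever.

Blocker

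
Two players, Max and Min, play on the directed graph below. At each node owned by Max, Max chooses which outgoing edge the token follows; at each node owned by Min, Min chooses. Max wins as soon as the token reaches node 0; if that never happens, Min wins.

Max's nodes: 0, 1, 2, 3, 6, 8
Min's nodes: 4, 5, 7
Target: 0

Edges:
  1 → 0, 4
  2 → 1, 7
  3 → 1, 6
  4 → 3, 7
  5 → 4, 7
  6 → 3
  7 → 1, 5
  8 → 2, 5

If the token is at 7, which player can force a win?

A0 = {0}
A1: add {1} — 1 (Max) has 1→0.
A2: add {2, 3} — 2 (Max) has 2→1; 3 (Max) has 3→1.
A3: add {6, 8} — 6 (Max) has 6→3; 8 (Max) has 8→2.
A4 = A3; e.g. 4 (Min) can still go to 7. Fixed point.
7 never enters the attractor, so Min can avoid the target forever.

Min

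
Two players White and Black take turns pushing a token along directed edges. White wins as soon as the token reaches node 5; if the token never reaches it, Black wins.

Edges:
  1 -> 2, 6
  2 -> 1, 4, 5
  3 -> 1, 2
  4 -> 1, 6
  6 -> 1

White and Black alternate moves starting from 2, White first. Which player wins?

Track states (vertex, player-to-move).
A0 = {(5,White), (5,Black)}
A1: add {(2,White)}.
(2,White) ∈ A1 ⇒ White forces the target.

White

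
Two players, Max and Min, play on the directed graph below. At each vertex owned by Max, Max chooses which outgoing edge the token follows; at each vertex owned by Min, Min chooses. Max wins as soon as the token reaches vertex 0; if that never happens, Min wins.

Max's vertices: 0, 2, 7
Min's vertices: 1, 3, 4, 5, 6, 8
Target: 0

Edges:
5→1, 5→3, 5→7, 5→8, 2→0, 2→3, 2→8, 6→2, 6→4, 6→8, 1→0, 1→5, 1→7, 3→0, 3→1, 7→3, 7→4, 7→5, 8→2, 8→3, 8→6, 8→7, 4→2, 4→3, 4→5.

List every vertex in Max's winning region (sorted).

0, 2

A0 = {0}
A1: add {2} — 2 (Max) has 2→0.
A2 = A1; e.g. 1 (Min) can still go to 5. Fixed point.
Max's winning region = {0, 2}.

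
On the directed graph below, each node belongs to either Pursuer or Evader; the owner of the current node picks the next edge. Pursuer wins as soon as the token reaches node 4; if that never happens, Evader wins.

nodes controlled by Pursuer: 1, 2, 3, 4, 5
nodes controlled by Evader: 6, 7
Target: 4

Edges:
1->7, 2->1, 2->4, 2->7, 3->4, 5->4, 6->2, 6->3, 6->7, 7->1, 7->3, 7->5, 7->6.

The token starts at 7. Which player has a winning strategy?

Evader

A0 = {4}
A1: add {2, 3, 5} — 2 (Pursuer) has 2→4; 3 (Pursuer) has 3→4; 5 (Pursuer) has 5→4.
A2 = A1; e.g. 1 (Pursuer) has no edge into A1. Fixed point.
7 never enters the attractor, so Evader can avoid the target forever.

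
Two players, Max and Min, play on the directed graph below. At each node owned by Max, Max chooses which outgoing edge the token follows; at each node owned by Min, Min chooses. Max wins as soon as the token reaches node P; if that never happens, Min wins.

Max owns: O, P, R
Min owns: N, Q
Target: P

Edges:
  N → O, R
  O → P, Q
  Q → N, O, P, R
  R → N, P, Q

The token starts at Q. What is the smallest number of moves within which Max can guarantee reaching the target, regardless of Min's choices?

A0 = {P}
A1: add {O, R} — O (Max) has O→P; R (Max) has R→P.
A2: add {N} — N (Min): all of {O, R} already in.
A3: add {Q} — Q (Min): all of {N, O, P, R} already in.
A3 = all vertices. Fixed point.
Q enters the attractor at level 3, so Max can force the target in 3 moves from there.

3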